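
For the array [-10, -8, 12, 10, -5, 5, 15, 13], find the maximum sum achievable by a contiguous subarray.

Using Kadane's algorithm on [-10, -8, 12, 10, -5, 5, 15, 13]:

Scanning through the array:
Position 1 (value -8): max_ending_here = -8, max_so_far = -8
Position 2 (value 12): max_ending_here = 12, max_so_far = 12
Position 3 (value 10): max_ending_here = 22, max_so_far = 22
Position 4 (value -5): max_ending_here = 17, max_so_far = 22
Position 5 (value 5): max_ending_here = 22, max_so_far = 22
Position 6 (value 15): max_ending_here = 37, max_so_far = 37
Position 7 (value 13): max_ending_here = 50, max_so_far = 50

Maximum subarray: [12, 10, -5, 5, 15, 13]
Maximum sum: 50

The maximum subarray is [12, 10, -5, 5, 15, 13] with sum 50. This subarray runs from index 2 to index 7.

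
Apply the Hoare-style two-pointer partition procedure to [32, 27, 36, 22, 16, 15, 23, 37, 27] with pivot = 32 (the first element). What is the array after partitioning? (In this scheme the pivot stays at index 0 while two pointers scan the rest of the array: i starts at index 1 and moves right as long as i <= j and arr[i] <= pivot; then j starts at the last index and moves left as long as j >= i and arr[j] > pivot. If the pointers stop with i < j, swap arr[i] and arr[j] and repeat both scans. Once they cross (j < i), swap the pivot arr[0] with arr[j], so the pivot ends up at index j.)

Hoare-style two-pointer partition with pivot = 32:

Initial array: [32, 27, 36, 22, 16, 15, 23, 37, 27]

Pointers start at i = 1, j = 8.
i stops at index 2 (arr[2]=36 > 32), j stops at index 8 (arr[8]=27 <= 32): swap arr[2] and arr[8], array becomes [32, 27, 27, 22, 16, 15, 23, 37, 36]
i ends at 7, j ends at 6: the pointers have crossed (j < i), so scanning stops.

Swap pivot arr[0] with arr[6] to place pivot at position 6: [23, 27, 27, 22, 16, 15, 32, 37, 36]
Pivot position: 6

After partitioning with pivot 32, the array becomes [23, 27, 27, 22, 16, 15, 32, 37, 36]. The pivot is placed at index 6. All elements to the left of the pivot are <= 32, and all elements to the right are > 32.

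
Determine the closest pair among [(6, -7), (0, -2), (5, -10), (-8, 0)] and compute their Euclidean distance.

Computing all pairwise distances among 4 points:

d((6, -7), (0, -2)) = 7.8102
d((6, -7), (5, -10)) = 3.1623 <-- minimum
d((6, -7), (-8, 0)) = 15.6525
d((0, -2), (5, -10)) = 9.434
d((0, -2), (-8, 0)) = 8.2462
d((5, -10), (-8, 0)) = 16.4012

Closest pair: (6, -7) and (5, -10) with distance 3.1623

The closest pair is (6, -7) and (5, -10) with Euclidean distance 3.1623. For 4 points, brute-force pairwise comparison is shown above. For large n, the divide-and-conquer algorithm (sort by x, recurse on halves, check the dividing strip) achieves O(n log n).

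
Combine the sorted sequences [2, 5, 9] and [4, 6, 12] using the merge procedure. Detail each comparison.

Merging process:

Compare 2 vs 4: take 2 from left. Merged: [2]
Compare 5 vs 4: take 4 from right. Merged: [2, 4]
Compare 5 vs 6: take 5 from left. Merged: [2, 4, 5]
Compare 9 vs 6: take 6 from right. Merged: [2, 4, 5, 6]
Compare 9 vs 12: take 9 from left. Merged: [2, 4, 5, 6, 9]
Append remaining from right: [12]. Merged: [2, 4, 5, 6, 9, 12]

Final merged array: [2, 4, 5, 6, 9, 12]
Total comparisons: 5

The merged array is [2, 4, 5, 6, 9, 12], requiring 5 comparisons. The merge step runs in O(n) time where n is the total number of elements.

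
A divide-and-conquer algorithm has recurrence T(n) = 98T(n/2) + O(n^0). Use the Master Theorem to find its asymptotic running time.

Master Theorem for T(n) = 98T(n/2) + O(n^0):

a = 98, b = 2, c = 0
log_b(a) = log_2(98) = 6.6147

Case 1: c = 0 < log_2(98) = 6.6147
T(n) = O(n^(log_2 98))

For T(n) = 98T(n/2) + O(n^0): log_2(98) = 6.6147. This is Case 1 of the Master Theorem (c < log_b(a), work dominated by leaves), giving O(n^(log_2 98)).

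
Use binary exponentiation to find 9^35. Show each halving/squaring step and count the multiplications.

Computing 9^35 by squaring (build up from 9^1; each line after the first costs one multiplication):

9^1 = 9
9^2 = (9^1)^2 = 9^2 = 81
9^4 = (9^2)^2 = 81^2 = 6561
9^8 = (9^4)^2 = 6561^2 = 43046721
9^16 = (9^8)^2 = 43046721^2 = 1853020188851841
9^17 = 9 * 9^16 = 9 * 1853020188851841 = 16677181699666569
9^34 = (9^17)^2 = 16677181699666569^2 = 278128389443693511257285776231761
9^35 = 9 * 9^34 = 9 * 278128389443693511257285776231761 = 2503155504993241601315571986085849

Result: 2503155504993241601315571986085849
Multiplications needed: 7 (7 lines after 9^1)

9^35 = 2503155504993241601315571986085849. Using exponentiation by squaring, this requires 7 multiplications. The key idea: if the exponent is even, square the half-power; if odd, multiply by the base once.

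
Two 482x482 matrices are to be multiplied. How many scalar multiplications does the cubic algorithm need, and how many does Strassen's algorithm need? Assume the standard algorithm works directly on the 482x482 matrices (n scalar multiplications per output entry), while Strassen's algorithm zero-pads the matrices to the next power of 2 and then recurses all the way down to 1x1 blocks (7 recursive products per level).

Matrix multiplication for 482x482 matrices:

Strassen's algorithm requires power-of-2 dimensions. Pad 482x482 to 512x512 (next power of 2).

Standard algorithm: 482^3 = 111980168 multiplications
Strassen's algorithm: 7^(log2(512)) = 7^9 = 40353607 multiplications
Savings: 111980168 - 40353607 = 71626561 multiplications

Standard: 111980168 multiplications (482^3). Strassen: 40353607 multiplications (7^9, after padding to 512x512). Strassen reduces 8 recursive multiplications to 7 at each level.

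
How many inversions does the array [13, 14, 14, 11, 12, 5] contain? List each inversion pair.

Finding inversions in [13, 14, 14, 11, 12, 5]:

(0, 3): arr[0]=13 > arr[3]=11
(0, 4): arr[0]=13 > arr[4]=12
(0, 5): arr[0]=13 > arr[5]=5
(1, 3): arr[1]=14 > arr[3]=11
(1, 4): arr[1]=14 > arr[4]=12
(1, 5): arr[1]=14 > arr[5]=5
(2, 3): arr[2]=14 > arr[3]=11
(2, 4): arr[2]=14 > arr[4]=12
(2, 5): arr[2]=14 > arr[5]=5
(3, 5): arr[3]=11 > arr[5]=5
(4, 5): arr[4]=12 > arr[5]=5

Total inversions: 11

The array has 11 inversion(s): (0,3), (0,4), (0,5), (1,3), (1,4), (1,5), (2,3), (2,4), (2,5), (3,5), (4,5). Each pair (i,j) satisfies i < j and arr[i] > arr[j].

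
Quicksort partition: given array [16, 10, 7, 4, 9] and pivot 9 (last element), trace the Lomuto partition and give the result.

Lomuto partition with pivot = 9:

Initial array: [16, 10, 7, 4, 9]

arr[0]=16 > 9: no swap
arr[1]=10 > 9: no swap
arr[2]=7 <= 9: swap with position 0, array becomes [7, 10, 16, 4, 9]
arr[3]=4 <= 9: swap with position 1, array becomes [7, 4, 16, 10, 9]

Place pivot at position 2: [7, 4, 9, 10, 16]
Pivot position: 2

After partitioning with pivot 9, the array becomes [7, 4, 9, 10, 16]. The pivot is placed at index 2. All elements to the left of the pivot are <= 9, and all elements to the right are > 9.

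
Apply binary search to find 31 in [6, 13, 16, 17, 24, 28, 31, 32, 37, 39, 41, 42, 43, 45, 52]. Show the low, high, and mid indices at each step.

Binary search for 31 in [6, 13, 16, 17, 24, 28, 31, 32, 37, 39, 41, 42, 43, 45, 52]:

lo=0, hi=14, mid=7, arr[mid]=32 -> 32 > 31, search left half
lo=0, hi=6, mid=3, arr[mid]=17 -> 17 < 31, search right half
lo=4, hi=6, mid=5, arr[mid]=28 -> 28 < 31, search right half
lo=6, hi=6, mid=6, arr[mid]=31 -> Found target at index 6!

Binary search finds 31 at index 6 after 4 comparisons. The search repeatedly halves the search space by comparing with the middle element.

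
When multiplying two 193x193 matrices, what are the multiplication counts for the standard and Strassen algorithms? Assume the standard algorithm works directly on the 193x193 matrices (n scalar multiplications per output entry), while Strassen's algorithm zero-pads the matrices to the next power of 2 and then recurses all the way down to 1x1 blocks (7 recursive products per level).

Matrix multiplication for 193x193 matrices:

Strassen's algorithm requires power-of-2 dimensions. Pad 193x193 to 256x256 (next power of 2).

Standard algorithm: 193^3 = 7189057 multiplications
Strassen's algorithm: 7^(log2(256)) = 7^8 = 5764801 multiplications
Savings: 7189057 - 5764801 = 1424256 multiplications

Standard: 7189057 multiplications (193^3). Strassen: 5764801 multiplications (7^8, after padding to 256x256). Strassen reduces 8 recursive multiplications to 7 at each level.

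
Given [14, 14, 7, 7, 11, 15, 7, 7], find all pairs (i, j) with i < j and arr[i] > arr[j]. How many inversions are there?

Finding inversions in [14, 14, 7, 7, 11, 15, 7, 7]:

(0, 2): arr[0]=14 > arr[2]=7
(0, 3): arr[0]=14 > arr[3]=7
(0, 4): arr[0]=14 > arr[4]=11
(0, 6): arr[0]=14 > arr[6]=7
(0, 7): arr[0]=14 > arr[7]=7
(1, 2): arr[1]=14 > arr[2]=7
(1, 3): arr[1]=14 > arr[3]=7
(1, 4): arr[1]=14 > arr[4]=11
(1, 6): arr[1]=14 > arr[6]=7
(1, 7): arr[1]=14 > arr[7]=7
(4, 6): arr[4]=11 > arr[6]=7
(4, 7): arr[4]=11 > arr[7]=7
(5, 6): arr[5]=15 > arr[6]=7
(5, 7): arr[5]=15 > arr[7]=7

Total inversions: 14

The array has 14 inversion(s): (0,2), (0,3), (0,4), (0,6), (0,7), (1,2), (1,3), (1,4), (1,6), (1,7), (4,6), (4,7), (5,6), (5,7). Each pair (i,j) satisfies i < j and arr[i] > arr[j].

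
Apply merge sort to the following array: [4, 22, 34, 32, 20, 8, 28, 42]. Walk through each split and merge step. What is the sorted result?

Merge sort trace:

Split: [4, 22, 34, 32, 20, 8, 28, 42] -> [4, 22, 34, 32] and [20, 8, 28, 42]
  Split: [4, 22, 34, 32] -> [4, 22] and [34, 32]
    Split: [4, 22] -> [4] and [22]
    Merge: [4] + [22] -> [4, 22]
    Split: [34, 32] -> [34] and [32]
    Merge: [34] + [32] -> [32, 34]
  Merge: [4, 22] + [32, 34] -> [4, 22, 32, 34]
  Split: [20, 8, 28, 42] -> [20, 8] and [28, 42]
    Split: [20, 8] -> [20] and [8]
    Merge: [20] + [8] -> [8, 20]
    Split: [28, 42] -> [28] and [42]
    Merge: [28] + [42] -> [28, 42]
  Merge: [8, 20] + [28, 42] -> [8, 20, 28, 42]
Merge: [4, 22, 32, 34] + [8, 20, 28, 42] -> [4, 8, 20, 22, 28, 32, 34, 42]

Final sorted array: [4, 8, 20, 22, 28, 32, 34, 42]

The merge sort proceeds by recursively splitting the array and merging sorted halves.
After all merges, the sorted array is [4, 8, 20, 22, 28, 32, 34, 42].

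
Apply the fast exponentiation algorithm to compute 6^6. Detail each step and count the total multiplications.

Computing 6^6 by squaring (build up from 6^1; each line after the first costs one multiplication):

6^1 = 6
6^2 = (6^1)^2 = 6^2 = 36
6^3 = 6 * 6^2 = 6 * 36 = 216
6^6 = (6^3)^2 = 216^2 = 46656

Result: 46656
Multiplications needed: 3 (3 lines after 6^1)

6^6 = 46656. Using exponentiation by squaring, this requires 3 multiplications. The key idea: if the exponent is even, square the half-power; if odd, multiply by the base once.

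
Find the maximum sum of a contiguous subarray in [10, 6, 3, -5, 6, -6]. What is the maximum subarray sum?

Using Kadane's algorithm on [10, 6, 3, -5, 6, -6]:

Scanning through the array:
Position 1 (value 6): max_ending_here = 16, max_so_far = 16
Position 2 (value 3): max_ending_here = 19, max_so_far = 19
Position 3 (value -5): max_ending_here = 14, max_so_far = 19
Position 4 (value 6): max_ending_here = 20, max_so_far = 20
Position 5 (value -6): max_ending_here = 14, max_so_far = 20

Maximum subarray: [10, 6, 3, -5, 6]
Maximum sum: 20

The maximum subarray is [10, 6, 3, -5, 6] with sum 20. This subarray runs from index 0 to index 4.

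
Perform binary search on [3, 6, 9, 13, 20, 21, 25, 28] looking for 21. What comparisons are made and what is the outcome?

Binary search for 21 in [3, 6, 9, 13, 20, 21, 25, 28]:

lo=0, hi=7, mid=3, arr[mid]=13 -> 13 < 21, search right half
lo=4, hi=7, mid=5, arr[mid]=21 -> Found target at index 5!

Binary search finds 21 at index 5 after 2 comparisons. The search repeatedly halves the search space by comparing with the middle element.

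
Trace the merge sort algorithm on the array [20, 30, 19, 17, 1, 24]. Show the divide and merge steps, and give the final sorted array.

Merge sort trace:

Split: [20, 30, 19, 17, 1, 24] -> [20, 30, 19] and [17, 1, 24]
  Split: [20, 30, 19] -> [20] and [30, 19]
    Split: [30, 19] -> [30] and [19]
    Merge: [30] + [19] -> [19, 30]
  Merge: [20] + [19, 30] -> [19, 20, 30]
  Split: [17, 1, 24] -> [17] and [1, 24]
    Split: [1, 24] -> [1] and [24]
    Merge: [1] + [24] -> [1, 24]
  Merge: [17] + [1, 24] -> [1, 17, 24]
Merge: [19, 20, 30] + [1, 17, 24] -> [1, 17, 19, 20, 24, 30]

Final sorted array: [1, 17, 19, 20, 24, 30]

The merge sort proceeds by recursively splitting the array and merging sorted halves.
After all merges, the sorted array is [1, 17, 19, 20, 24, 30].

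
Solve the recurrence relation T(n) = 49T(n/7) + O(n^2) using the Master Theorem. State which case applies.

Master Theorem for T(n) = 49T(n/7) + O(n^2):

a = 49, b = 7, c = 2
log_b(a) = log_7(49) = 2.0000

Case 2: c = 2 = log_7(49) = 2.0000
T(n) = O(n^2 log n) = O(n^2 log n)

For T(n) = 49T(n/7) + O(n^2): log_7(49) = 2.0000. This is Case 2 of the Master Theorem (c = log_b(a), equal work at all levels), giving O(n^2 log n).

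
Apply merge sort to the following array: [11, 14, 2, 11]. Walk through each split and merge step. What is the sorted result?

Merge sort trace:

Split: [11, 14, 2, 11] -> [11, 14] and [2, 11]
  Split: [11, 14] -> [11] and [14]
  Merge: [11] + [14] -> [11, 14]
  Split: [2, 11] -> [2] and [11]
  Merge: [2] + [11] -> [2, 11]
Merge: [11, 14] + [2, 11] -> [2, 11, 11, 14]

Final sorted array: [2, 11, 11, 14]

The merge sort proceeds by recursively splitting the array and merging sorted halves.
After all merges, the sorted array is [2, 11, 11, 14].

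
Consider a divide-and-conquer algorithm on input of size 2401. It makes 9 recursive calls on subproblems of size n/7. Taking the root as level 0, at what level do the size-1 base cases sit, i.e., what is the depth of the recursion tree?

For divide and conquer with division factor 7:

Problem sizes at each level:
Level 0: 2401
Level 1: 343
Level 2: 49
Level 3: 7
Level 4: 1

The root is level 0 and the size-1 base case is level 4 (the tree spans levels 0 through 4, i.e. 5 levels counting the root), so the depth is the number of divisions: log_7(2401) = 4

The recursion tree depth is log_7(2401) = 4. At each level, the problem size is divided by 7, so it takes 4 divisions to reduce to a base case of size 1. The algorithm makes 9 recursive calls at each level.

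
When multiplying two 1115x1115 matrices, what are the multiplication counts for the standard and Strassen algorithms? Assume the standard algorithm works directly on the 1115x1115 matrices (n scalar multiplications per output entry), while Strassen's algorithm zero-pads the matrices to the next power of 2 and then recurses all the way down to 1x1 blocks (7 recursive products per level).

Matrix multiplication for 1115x1115 matrices:

Strassen's algorithm requires power-of-2 dimensions. Pad 1115x1115 to 2048x2048 (next power of 2).

Standard algorithm: 1115^3 = 1386195875 multiplications
Strassen's algorithm: 7^(log2(2048)) = 7^11 = 1977326743 multiplications
Difference: 1386195875 - 1977326743 = -591130868 (Strassen uses MORE here due to padding overhead — for small or just-over-power-of-2 n, padding can outweigh the per-level savings)

Standard: 1386195875 multiplications (1115^3). Strassen: 1977326743 multiplications (7^11, after padding to 2048x2048). Strassen reduces 8 recursive multiplications to 7 at each level.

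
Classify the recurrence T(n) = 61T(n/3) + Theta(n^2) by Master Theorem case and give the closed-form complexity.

Master Theorem for T(n) = 61T(n/3) + O(n^2):

a = 61, b = 3, c = 2
log_b(a) = log_3(61) = 3.7419

Case 1: c = 2 < log_3(61) = 3.7419
T(n) = O(n^(log_3 61))

For T(n) = 61T(n/3) + O(n^2): log_3(61) = 3.7419. This is Case 1 of the Master Theorem (c < log_b(a), work dominated by leaves), giving O(n^(log_3 61)).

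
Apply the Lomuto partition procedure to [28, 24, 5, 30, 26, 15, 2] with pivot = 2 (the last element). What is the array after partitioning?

Lomuto partition with pivot = 2:

Initial array: [28, 24, 5, 30, 26, 15, 2]

arr[0]=28 > 2: no swap
arr[1]=24 > 2: no swap
arr[2]=5 > 2: no swap
arr[3]=30 > 2: no swap
arr[4]=26 > 2: no swap
arr[5]=15 > 2: no swap

Place pivot at position 0: [2, 24, 5, 30, 26, 15, 28]
Pivot position: 0

After partitioning with pivot 2, the array becomes [2, 24, 5, 30, 26, 15, 28]. The pivot is placed at index 0. All elements to the left of the pivot are <= 2, and all elements to the right are > 2.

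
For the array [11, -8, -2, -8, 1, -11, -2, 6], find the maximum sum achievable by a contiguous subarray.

Using Kadane's algorithm on [11, -8, -2, -8, 1, -11, -2, 6]:

Scanning through the array:
Position 1 (value -8): max_ending_here = 3, max_so_far = 11
Position 2 (value -2): max_ending_here = 1, max_so_far = 11
Position 3 (value -8): max_ending_here = -7, max_so_far = 11
Position 4 (value 1): max_ending_here = 1, max_so_far = 11
Position 5 (value -11): max_ending_here = -10, max_so_far = 11
Position 6 (value -2): max_ending_here = -2, max_so_far = 11
Position 7 (value 6): max_ending_here = 6, max_so_far = 11

Maximum subarray: [11]
Maximum sum: 11

The maximum subarray is [11] with sum 11. This subarray runs from index 0 to index 0.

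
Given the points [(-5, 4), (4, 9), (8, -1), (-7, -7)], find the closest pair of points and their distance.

Computing all pairwise distances among 4 points:

d((-5, 4), (4, 9)) = 10.2956 <-- minimum
d((-5, 4), (8, -1)) = 13.9284
d((-5, 4), (-7, -7)) = 11.1803
d((4, 9), (8, -1)) = 10.7703
d((4, 9), (-7, -7)) = 19.4165
d((8, -1), (-7, -7)) = 16.1555

Closest pair: (-5, 4) and (4, 9) with distance 10.2956

The closest pair is (-5, 4) and (4, 9) with Euclidean distance 10.2956. For 4 points, brute-force pairwise comparison is shown above. For large n, the divide-and-conquer algorithm (sort by x, recurse on halves, check the dividing strip) achieves O(n log n).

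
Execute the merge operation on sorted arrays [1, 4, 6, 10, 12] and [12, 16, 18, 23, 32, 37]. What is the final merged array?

Merging process:

Compare 1 vs 12: take 1 from left. Merged: [1]
Compare 4 vs 12: take 4 from left. Merged: [1, 4]
Compare 6 vs 12: take 6 from left. Merged: [1, 4, 6]
Compare 10 vs 12: take 10 from left. Merged: [1, 4, 6, 10]
Compare 12 vs 12: take 12 from left. Merged: [1, 4, 6, 10, 12]
Append remaining from right: [12, 16, 18, 23, 32, 37]. Merged: [1, 4, 6, 10, 12, 12, 16, 18, 23, 32, 37]

Final merged array: [1, 4, 6, 10, 12, 12, 16, 18, 23, 32, 37]
Total comparisons: 5

The merged array is [1, 4, 6, 10, 12, 12, 16, 18, 23, 32, 37], requiring 5 comparisons. The merge step runs in O(n) time where n is the total number of elements.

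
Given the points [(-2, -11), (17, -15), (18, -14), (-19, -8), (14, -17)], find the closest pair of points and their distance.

Computing all pairwise distances among 5 points:

d((-2, -11), (17, -15)) = 19.4165
d((-2, -11), (18, -14)) = 20.2237
d((-2, -11), (-19, -8)) = 17.2627
d((-2, -11), (14, -17)) = 17.088
d((17, -15), (18, -14)) = 1.4142 <-- minimum
d((17, -15), (-19, -8)) = 36.6742
d((17, -15), (14, -17)) = 3.6056
d((18, -14), (-19, -8)) = 37.4833
d((18, -14), (14, -17)) = 5.0
d((-19, -8), (14, -17)) = 34.2053

Closest pair: (17, -15) and (18, -14) with distance 1.4142

The closest pair is (17, -15) and (18, -14) with Euclidean distance 1.4142. For 5 points, brute-force pairwise comparison is shown above. For large n, the divide-and-conquer algorithm (sort by x, recurse on halves, check the dividing strip) achieves O(n log n).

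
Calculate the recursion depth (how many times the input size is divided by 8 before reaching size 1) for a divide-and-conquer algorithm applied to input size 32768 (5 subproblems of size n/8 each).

For divide and conquer with division factor 8:

Problem sizes at each level:
Level 0: 32768
Level 1: 4096
Level 2: 512
Level 3: 64
Level 4: 8
Level 5: 1

The root is level 0 and the size-1 base case is level 5 (the tree spans levels 0 through 5, i.e. 6 levels counting the root), so the depth is the number of divisions: log_8(32768) = 5

The recursion tree depth is log_8(32768) = 5. At each level, the problem size is divided by 8, so it takes 5 divisions to reduce to a base case of size 1. The algorithm makes 5 recursive calls at each level.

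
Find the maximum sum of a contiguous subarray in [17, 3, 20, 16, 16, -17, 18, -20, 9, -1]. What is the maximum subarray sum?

Using Kadane's algorithm on [17, 3, 20, 16, 16, -17, 18, -20, 9, -1]:

Scanning through the array:
Position 1 (value 3): max_ending_here = 20, max_so_far = 20
Position 2 (value 20): max_ending_here = 40, max_so_far = 40
Position 3 (value 16): max_ending_here = 56, max_so_far = 56
Position 4 (value 16): max_ending_here = 72, max_so_far = 72
Position 5 (value -17): max_ending_here = 55, max_so_far = 72
Position 6 (value 18): max_ending_here = 73, max_so_far = 73
Position 7 (value -20): max_ending_here = 53, max_so_far = 73
Position 8 (value 9): max_ending_here = 62, max_so_far = 73
Position 9 (value -1): max_ending_here = 61, max_so_far = 73

Maximum subarray: [17, 3, 20, 16, 16, -17, 18]
Maximum sum: 73

The maximum subarray is [17, 3, 20, 16, 16, -17, 18] with sum 73. This subarray runs from index 0 to index 6.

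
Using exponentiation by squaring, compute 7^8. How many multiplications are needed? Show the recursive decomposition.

Computing 7^8 by squaring (build up from 7^1; each line after the first costs one multiplication):

7^1 = 7
7^2 = (7^1)^2 = 7^2 = 49
7^4 = (7^2)^2 = 49^2 = 2401
7^8 = (7^4)^2 = 2401^2 = 5764801

Result: 5764801
Multiplications needed: 3 (3 lines after 7^1)

7^8 = 5764801. Using exponentiation by squaring, this requires 3 multiplications. The key idea: if the exponent is even, square the half-power; if odd, multiply by the base once.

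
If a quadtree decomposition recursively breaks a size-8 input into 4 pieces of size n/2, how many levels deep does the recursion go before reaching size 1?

For divide and conquer with division factor 2:

Problem sizes at each level:
Level 0: 8
Level 1: 4
Level 2: 2
Level 3: 1

The root is level 0 and the size-1 base case is level 3 (the tree spans levels 0 through 3, i.e. 4 levels counting the root), so the depth is the number of divisions: log_2(8) = 3

The recursion tree depth is log_2(8) = 3. At each level, the problem size is divided by 2, so it takes 3 divisions to reduce to a base case of size 1. The algorithm makes 4 recursive calls at each level.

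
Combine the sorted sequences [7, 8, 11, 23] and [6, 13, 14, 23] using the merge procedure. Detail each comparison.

Merging process:

Compare 7 vs 6: take 6 from right. Merged: [6]
Compare 7 vs 13: take 7 from left. Merged: [6, 7]
Compare 8 vs 13: take 8 from left. Merged: [6, 7, 8]
Compare 11 vs 13: take 11 from left. Merged: [6, 7, 8, 11]
Compare 23 vs 13: take 13 from right. Merged: [6, 7, 8, 11, 13]
Compare 23 vs 14: take 14 from right. Merged: [6, 7, 8, 11, 13, 14]
Compare 23 vs 23: take 23 from left. Merged: [6, 7, 8, 11, 13, 14, 23]
Append remaining from right: [23]. Merged: [6, 7, 8, 11, 13, 14, 23, 23]

Final merged array: [6, 7, 8, 11, 13, 14, 23, 23]
Total comparisons: 7

The merged array is [6, 7, 8, 11, 13, 14, 23, 23], requiring 7 comparisons. The merge step runs in O(n) time where n is the total number of elements.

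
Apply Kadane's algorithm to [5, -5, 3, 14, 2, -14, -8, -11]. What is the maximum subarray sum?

Using Kadane's algorithm on [5, -5, 3, 14, 2, -14, -8, -11]:

Scanning through the array:
Position 1 (value -5): max_ending_here = 0, max_so_far = 5
Position 2 (value 3): max_ending_here = 3, max_so_far = 5
Position 3 (value 14): max_ending_here = 17, max_so_far = 17
Position 4 (value 2): max_ending_here = 19, max_so_far = 19
Position 5 (value -14): max_ending_here = 5, max_so_far = 19
Position 6 (value -8): max_ending_here = -3, max_so_far = 19
Position 7 (value -11): max_ending_here = -11, max_so_far = 19

Maximum subarray: [5, -5, 3, 14, 2]
Maximum sum: 19

The maximum subarray is [5, -5, 3, 14, 2] with sum 19. This subarray runs from index 0 to index 4.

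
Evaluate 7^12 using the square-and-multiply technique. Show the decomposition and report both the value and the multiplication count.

Computing 7^12 by squaring (build up from 7^1; each line after the first costs one multiplication):

7^1 = 7
7^2 = (7^1)^2 = 7^2 = 49
7^3 = 7 * 7^2 = 7 * 49 = 343
7^6 = (7^3)^2 = 343^2 = 117649
7^12 = (7^6)^2 = 117649^2 = 13841287201

Result: 13841287201
Multiplications needed: 4 (4 lines after 7^1)

7^12 = 13841287201. Using exponentiation by squaring, this requires 4 multiplications. The key idea: if the exponent is even, square the half-power; if odd, multiply by the base once.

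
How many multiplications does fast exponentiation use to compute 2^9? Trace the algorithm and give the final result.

Computing 2^9 by squaring (build up from 2^1; each line after the first costs one multiplication):

2^1 = 2
2^2 = (2^1)^2 = 2^2 = 4
2^4 = (2^2)^2 = 4^2 = 16
2^8 = (2^4)^2 = 16^2 = 256
2^9 = 2 * 2^8 = 2 * 256 = 512

Result: 512
Multiplications needed: 4 (4 lines after 2^1)

2^9 = 512. Using exponentiation by squaring, this requires 4 multiplications. The key idea: if the exponent is even, square the half-power; if odd, multiply by the base once.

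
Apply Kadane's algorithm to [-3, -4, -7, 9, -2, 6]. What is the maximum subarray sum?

Using Kadane's algorithm on [-3, -4, -7, 9, -2, 6]:

Scanning through the array:
Position 1 (value -4): max_ending_here = -4, max_so_far = -3
Position 2 (value -7): max_ending_here = -7, max_so_far = -3
Position 3 (value 9): max_ending_here = 9, max_so_far = 9
Position 4 (value -2): max_ending_here = 7, max_so_far = 9
Position 5 (value 6): max_ending_here = 13, max_so_far = 13

Maximum subarray: [9, -2, 6]
Maximum sum: 13

The maximum subarray is [9, -2, 6] with sum 13. This subarray runs from index 3 to index 5.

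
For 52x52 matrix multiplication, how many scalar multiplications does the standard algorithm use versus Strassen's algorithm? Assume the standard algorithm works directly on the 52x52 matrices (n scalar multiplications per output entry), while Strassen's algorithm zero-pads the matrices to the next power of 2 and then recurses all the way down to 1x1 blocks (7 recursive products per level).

Matrix multiplication for 52x52 matrices:

Strassen's algorithm requires power-of-2 dimensions. Pad 52x52 to 64x64 (next power of 2).

Standard algorithm: 52^3 = 140608 multiplications
Strassen's algorithm: 7^(log2(64)) = 7^6 = 117649 multiplications
Savings: 140608 - 117649 = 22959 multiplications

Standard: 140608 multiplications (52^3). Strassen: 117649 multiplications (7^6, after padding to 64x64). Strassen reduces 8 recursive multiplications to 7 at each level.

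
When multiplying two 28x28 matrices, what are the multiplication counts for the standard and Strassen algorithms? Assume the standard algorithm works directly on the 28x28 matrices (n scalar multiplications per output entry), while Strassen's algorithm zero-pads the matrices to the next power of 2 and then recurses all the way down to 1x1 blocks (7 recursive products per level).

Matrix multiplication for 28x28 matrices:

Strassen's algorithm requires power-of-2 dimensions. Pad 28x28 to 32x32 (next power of 2).

Standard algorithm: 28^3 = 21952 multiplications
Strassen's algorithm: 7^(log2(32)) = 7^5 = 16807 multiplications
Savings: 21952 - 16807 = 5145 multiplications

Standard: 21952 multiplications (28^3). Strassen: 16807 multiplications (7^5, after padding to 32x32). Strassen reduces 8 recursive multiplications to 7 at each level.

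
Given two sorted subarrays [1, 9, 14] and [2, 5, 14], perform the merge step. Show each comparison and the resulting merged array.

Merging process:

Compare 1 vs 2: take 1 from left. Merged: [1]
Compare 9 vs 2: take 2 from right. Merged: [1, 2]
Compare 9 vs 5: take 5 from right. Merged: [1, 2, 5]
Compare 9 vs 14: take 9 from left. Merged: [1, 2, 5, 9]
Compare 14 vs 14: take 14 from left. Merged: [1, 2, 5, 9, 14]
Append remaining from right: [14]. Merged: [1, 2, 5, 9, 14, 14]

Final merged array: [1, 2, 5, 9, 14, 14]
Total comparisons: 5

The merged array is [1, 2, 5, 9, 14, 14], requiring 5 comparisons. The merge step runs in O(n) time where n is the total number of elements.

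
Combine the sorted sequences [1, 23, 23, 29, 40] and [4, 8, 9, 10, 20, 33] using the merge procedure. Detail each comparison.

Merging process:

Compare 1 vs 4: take 1 from left. Merged: [1]
Compare 23 vs 4: take 4 from right. Merged: [1, 4]
Compare 23 vs 8: take 8 from right. Merged: [1, 4, 8]
Compare 23 vs 9: take 9 from right. Merged: [1, 4, 8, 9]
Compare 23 vs 10: take 10 from right. Merged: [1, 4, 8, 9, 10]
Compare 23 vs 20: take 20 from right. Merged: [1, 4, 8, 9, 10, 20]
Compare 23 vs 33: take 23 from left. Merged: [1, 4, 8, 9, 10, 20, 23]
Compare 23 vs 33: take 23 from left. Merged: [1, 4, 8, 9, 10, 20, 23, 23]
Compare 29 vs 33: take 29 from left. Merged: [1, 4, 8, 9, 10, 20, 23, 23, 29]
Compare 40 vs 33: take 33 from right. Merged: [1, 4, 8, 9, 10, 20, 23, 23, 29, 33]
Append remaining from left: [40]. Merged: [1, 4, 8, 9, 10, 20, 23, 23, 29, 33, 40]

Final merged array: [1, 4, 8, 9, 10, 20, 23, 23, 29, 33, 40]
Total comparisons: 10

The merged array is [1, 4, 8, 9, 10, 20, 23, 23, 29, 33, 40], requiring 10 comparisons. The merge step runs in O(n) time where n is the total number of elements.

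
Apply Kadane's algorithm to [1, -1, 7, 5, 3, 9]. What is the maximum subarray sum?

Using Kadane's algorithm on [1, -1, 7, 5, 3, 9]:

Scanning through the array:
Position 1 (value -1): max_ending_here = 0, max_so_far = 1
Position 2 (value 7): max_ending_here = 7, max_so_far = 7
Position 3 (value 5): max_ending_here = 12, max_so_far = 12
Position 4 (value 3): max_ending_here = 15, max_so_far = 15
Position 5 (value 9): max_ending_here = 24, max_so_far = 24

Maximum subarray: [1, -1, 7, 5, 3, 9]
Maximum sum: 24

The maximum subarray is [1, -1, 7, 5, 3, 9] with sum 24. This subarray runs from index 0 to index 5.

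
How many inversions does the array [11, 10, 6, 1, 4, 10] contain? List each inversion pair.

Finding inversions in [11, 10, 6, 1, 4, 10]:

(0, 1): arr[0]=11 > arr[1]=10
(0, 2): arr[0]=11 > arr[2]=6
(0, 3): arr[0]=11 > arr[3]=1
(0, 4): arr[0]=11 > arr[4]=4
(0, 5): arr[0]=11 > arr[5]=10
(1, 2): arr[1]=10 > arr[2]=6
(1, 3): arr[1]=10 > arr[3]=1
(1, 4): arr[1]=10 > arr[4]=4
(2, 3): arr[2]=6 > arr[3]=1
(2, 4): arr[2]=6 > arr[4]=4

Total inversions: 10

The array has 10 inversion(s): (0,1), (0,2), (0,3), (0,4), (0,5), (1,2), (1,3), (1,4), (2,3), (2,4). Each pair (i,j) satisfies i < j and arr[i] > arr[j].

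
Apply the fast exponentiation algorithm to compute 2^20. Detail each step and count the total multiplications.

Computing 2^20 by squaring (build up from 2^1; each line after the first costs one multiplication):

2^1 = 2
2^2 = (2^1)^2 = 2^2 = 4
2^4 = (2^2)^2 = 4^2 = 16
2^5 = 2 * 2^4 = 2 * 16 = 32
2^10 = (2^5)^2 = 32^2 = 1024
2^20 = (2^10)^2 = 1024^2 = 1048576

Result: 1048576
Multiplications needed: 5 (5 lines after 2^1)

2^20 = 1048576. Using exponentiation by squaring, this requires 5 multiplications. The key idea: if the exponent is even, square the half-power; if odd, multiply by the base once.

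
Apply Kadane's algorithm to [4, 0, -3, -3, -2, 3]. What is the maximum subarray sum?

Using Kadane's algorithm on [4, 0, -3, -3, -2, 3]:

Scanning through the array:
Position 1 (value 0): max_ending_here = 4, max_so_far = 4
Position 2 (value -3): max_ending_here = 1, max_so_far = 4
Position 3 (value -3): max_ending_here = -2, max_so_far = 4
Position 4 (value -2): max_ending_here = -2, max_so_far = 4
Position 5 (value 3): max_ending_here = 3, max_so_far = 4

Maximum subarray: [4]
Maximum sum: 4

The maximum subarray is [4] with sum 4. This subarray runs from index 0 to index 0.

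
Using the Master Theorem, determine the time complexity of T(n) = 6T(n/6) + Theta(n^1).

Master Theorem for T(n) = 6T(n/6) + O(n^1):

a = 6, b = 6, c = 1
log_b(a) = log_6(6) = 1.0000

Case 2: c = 1 = log_6(6) = 1.0000
T(n) = O(n^1 log n) = O(n log n)

For T(n) = 6T(n/6) + O(n^1): log_6(6) = 1.0000. This is Case 2 of the Master Theorem (c = log_b(a), equal work at all levels), giving O(n log n).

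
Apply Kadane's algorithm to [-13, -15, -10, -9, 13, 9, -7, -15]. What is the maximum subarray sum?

Using Kadane's algorithm on [-13, -15, -10, -9, 13, 9, -7, -15]:

Scanning through the array:
Position 1 (value -15): max_ending_here = -15, max_so_far = -13
Position 2 (value -10): max_ending_here = -10, max_so_far = -10
Position 3 (value -9): max_ending_here = -9, max_so_far = -9
Position 4 (value 13): max_ending_here = 13, max_so_far = 13
Position 5 (value 9): max_ending_here = 22, max_so_far = 22
Position 6 (value -7): max_ending_here = 15, max_so_far = 22
Position 7 (value -15): max_ending_here = 0, max_so_far = 22

Maximum subarray: [13, 9]
Maximum sum: 22

The maximum subarray is [13, 9] with sum 22. This subarray runs from index 4 to index 5.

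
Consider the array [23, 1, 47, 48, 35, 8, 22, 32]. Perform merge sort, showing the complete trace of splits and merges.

Merge sort trace:

Split: [23, 1, 47, 48, 35, 8, 22, 32] -> [23, 1, 47, 48] and [35, 8, 22, 32]
  Split: [23, 1, 47, 48] -> [23, 1] and [47, 48]
    Split: [23, 1] -> [23] and [1]
    Merge: [23] + [1] -> [1, 23]
    Split: [47, 48] -> [47] and [48]
    Merge: [47] + [48] -> [47, 48]
  Merge: [1, 23] + [47, 48] -> [1, 23, 47, 48]
  Split: [35, 8, 22, 32] -> [35, 8] and [22, 32]
    Split: [35, 8] -> [35] and [8]
    Merge: [35] + [8] -> [8, 35]
    Split: [22, 32] -> [22] and [32]
    Merge: [22] + [32] -> [22, 32]
  Merge: [8, 35] + [22, 32] -> [8, 22, 32, 35]
Merge: [1, 23, 47, 48] + [8, 22, 32, 35] -> [1, 8, 22, 23, 32, 35, 47, 48]

Final sorted array: [1, 8, 22, 23, 32, 35, 47, 48]

The merge sort proceeds by recursively splitting the array and merging sorted halves.
After all merges, the sorted array is [1, 8, 22, 23, 32, 35, 47, 48].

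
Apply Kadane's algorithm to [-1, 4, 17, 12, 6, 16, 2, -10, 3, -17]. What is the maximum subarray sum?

Using Kadane's algorithm on [-1, 4, 17, 12, 6, 16, 2, -10, 3, -17]:

Scanning through the array:
Position 1 (value 4): max_ending_here = 4, max_so_far = 4
Position 2 (value 17): max_ending_here = 21, max_so_far = 21
Position 3 (value 12): max_ending_here = 33, max_so_far = 33
Position 4 (value 6): max_ending_here = 39, max_so_far = 39
Position 5 (value 16): max_ending_here = 55, max_so_far = 55
Position 6 (value 2): max_ending_here = 57, max_so_far = 57
Position 7 (value -10): max_ending_here = 47, max_so_far = 57
Position 8 (value 3): max_ending_here = 50, max_so_far = 57
Position 9 (value -17): max_ending_here = 33, max_so_far = 57

Maximum subarray: [4, 17, 12, 6, 16, 2]
Maximum sum: 57

The maximum subarray is [4, 17, 12, 6, 16, 2] with sum 57. This subarray runs from index 1 to index 6.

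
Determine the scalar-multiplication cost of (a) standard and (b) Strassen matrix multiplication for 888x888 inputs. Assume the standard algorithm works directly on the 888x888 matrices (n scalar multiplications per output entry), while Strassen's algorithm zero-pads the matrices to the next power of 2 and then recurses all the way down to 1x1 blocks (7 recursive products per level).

Matrix multiplication for 888x888 matrices:

Strassen's algorithm requires power-of-2 dimensions. Pad 888x888 to 1024x1024 (next power of 2).

Standard algorithm: 888^3 = 700227072 multiplications
Strassen's algorithm: 7^(log2(1024)) = 7^10 = 282475249 multiplications
Savings: 700227072 - 282475249 = 417751823 multiplications

Standard: 700227072 multiplications (888^3). Strassen: 282475249 multiplications (7^10, after padding to 1024x1024). Strassen reduces 8 recursive multiplications to 7 at each level.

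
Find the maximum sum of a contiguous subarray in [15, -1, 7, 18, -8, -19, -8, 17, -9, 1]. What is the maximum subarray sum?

Using Kadane's algorithm on [15, -1, 7, 18, -8, -19, -8, 17, -9, 1]:

Scanning through the array:
Position 1 (value -1): max_ending_here = 14, max_so_far = 15
Position 2 (value 7): max_ending_here = 21, max_so_far = 21
Position 3 (value 18): max_ending_here = 39, max_so_far = 39
Position 4 (value -8): max_ending_here = 31, max_so_far = 39
Position 5 (value -19): max_ending_here = 12, max_so_far = 39
Position 6 (value -8): max_ending_here = 4, max_so_far = 39
Position 7 (value 17): max_ending_here = 21, max_so_far = 39
Position 8 (value -9): max_ending_here = 12, max_so_far = 39
Position 9 (value 1): max_ending_here = 13, max_so_far = 39

Maximum subarray: [15, -1, 7, 18]
Maximum sum: 39

The maximum subarray is [15, -1, 7, 18] with sum 39. This subarray runs from index 0 to index 3.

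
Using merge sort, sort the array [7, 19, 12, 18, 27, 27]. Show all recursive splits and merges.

Merge sort trace:

Split: [7, 19, 12, 18, 27, 27] -> [7, 19, 12] and [18, 27, 27]
  Split: [7, 19, 12] -> [7] and [19, 12]
    Split: [19, 12] -> [19] and [12]
    Merge: [19] + [12] -> [12, 19]
  Merge: [7] + [12, 19] -> [7, 12, 19]
  Split: [18, 27, 27] -> [18] and [27, 27]
    Split: [27, 27] -> [27] and [27]
    Merge: [27] + [27] -> [27, 27]
  Merge: [18] + [27, 27] -> [18, 27, 27]
Merge: [7, 12, 19] + [18, 27, 27] -> [7, 12, 18, 19, 27, 27]

Final sorted array: [7, 12, 18, 19, 27, 27]

The merge sort proceeds by recursively splitting the array and merging sorted halves.
After all merges, the sorted array is [7, 12, 18, 19, 27, 27].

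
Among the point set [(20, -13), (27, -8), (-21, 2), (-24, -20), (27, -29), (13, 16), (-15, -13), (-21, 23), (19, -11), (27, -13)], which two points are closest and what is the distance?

Computing all pairwise distances among 10 points:

d((20, -13), (27, -8)) = 8.6023
d((20, -13), (-21, 2)) = 43.6578
d((20, -13), (-24, -20)) = 44.5533
d((20, -13), (27, -29)) = 17.4642
d((20, -13), (13, 16)) = 29.8329
d((20, -13), (-15, -13)) = 35.0
d((20, -13), (-21, 23)) = 54.5619
d((20, -13), (19, -11)) = 2.2361 <-- minimum
d((20, -13), (27, -13)) = 7.0
d((27, -8), (-21, 2)) = 49.0306
d((27, -8), (-24, -20)) = 52.3927
d((27, -8), (27, -29)) = 21.0
d((27, -8), (13, 16)) = 27.7849
d((27, -8), (-15, -13)) = 42.2966
d((27, -8), (-21, 23)) = 57.1402
d((27, -8), (19, -11)) = 8.544
d((27, -8), (27, -13)) = 5.0
d((-21, 2), (-24, -20)) = 22.2036
d((-21, 2), (27, -29)) = 57.1402
d((-21, 2), (13, 16)) = 36.7696
d((-21, 2), (-15, -13)) = 16.1555
d((-21, 2), (-21, 23)) = 21.0
d((-21, 2), (19, -11)) = 42.0595
d((-21, 2), (27, -13)) = 50.2892
d((-24, -20), (27, -29)) = 51.788
d((-24, -20), (13, 16)) = 51.6236
d((-24, -20), (-15, -13)) = 11.4018
d((-24, -20), (-21, 23)) = 43.1045
d((-24, -20), (19, -11)) = 43.9318
d((-24, -20), (27, -13)) = 51.4782
d((27, -29), (13, 16)) = 47.1275
d((27, -29), (-15, -13)) = 44.9444
d((27, -29), (-21, 23)) = 70.7672
d((27, -29), (19, -11)) = 19.6977
d((27, -29), (27, -13)) = 16.0
d((13, 16), (-15, -13)) = 40.3113
d((13, 16), (-21, 23)) = 34.7131
d((13, 16), (19, -11)) = 27.6586
d((13, 16), (27, -13)) = 32.2025
d((-15, -13), (-21, 23)) = 36.4966
d((-15, -13), (19, -11)) = 34.0588
d((-15, -13), (27, -13)) = 42.0
d((-21, 23), (19, -11)) = 52.4976
d((-21, 23), (27, -13)) = 60.0
d((19, -11), (27, -13)) = 8.2462

Closest pair: (20, -13) and (19, -11) with distance 2.2361

The closest pair is (20, -13) and (19, -11) with Euclidean distance 2.2361. For 10 points, brute-force pairwise comparison is shown above. For large n, the divide-and-conquer algorithm (sort by x, recurse on halves, check the dividing strip) achieves O(n log n).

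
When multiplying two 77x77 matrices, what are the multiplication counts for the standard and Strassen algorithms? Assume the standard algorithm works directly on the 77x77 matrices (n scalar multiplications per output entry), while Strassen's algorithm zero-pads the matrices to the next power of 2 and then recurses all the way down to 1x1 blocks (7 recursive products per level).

Matrix multiplication for 77x77 matrices:

Strassen's algorithm requires power-of-2 dimensions. Pad 77x77 to 128x128 (next power of 2).

Standard algorithm: 77^3 = 456533 multiplications
Strassen's algorithm: 7^(log2(128)) = 7^7 = 823543 multiplications
Difference: 456533 - 823543 = -367010 (Strassen uses MORE here due to padding overhead — for small or just-over-power-of-2 n, padding can outweigh the per-level savings)

Standard: 456533 multiplications (77^3). Strassen: 823543 multiplications (7^7, after padding to 128x128). Strassen reduces 8 recursive multiplications to 7 at each level.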